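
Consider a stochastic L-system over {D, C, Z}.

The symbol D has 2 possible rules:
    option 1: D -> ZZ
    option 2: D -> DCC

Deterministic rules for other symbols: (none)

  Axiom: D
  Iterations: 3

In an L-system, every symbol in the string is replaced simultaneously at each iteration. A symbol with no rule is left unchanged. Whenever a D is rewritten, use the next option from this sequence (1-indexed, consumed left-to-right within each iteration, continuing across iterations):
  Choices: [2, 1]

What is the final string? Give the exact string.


Step 0: D
Step 1: DCC  (used choices [2])
Step 2: ZZCC  (used choices [1])
Step 3: ZZCC  (used choices [])

Answer: ZZCC


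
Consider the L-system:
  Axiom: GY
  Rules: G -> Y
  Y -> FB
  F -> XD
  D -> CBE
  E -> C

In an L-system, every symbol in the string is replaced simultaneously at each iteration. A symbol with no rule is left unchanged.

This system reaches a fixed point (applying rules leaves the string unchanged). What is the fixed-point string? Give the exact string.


Step 0: GY
Step 1: YFB
Step 2: FBXDB
Step 3: XDBXCBEB
Step 4: XCBEBXCBCB
Step 5: XCBCBXCBCB
Step 6: XCBCBXCBCB  (unchanged — fixed point at step 5)

Answer: XCBCBXCBCB


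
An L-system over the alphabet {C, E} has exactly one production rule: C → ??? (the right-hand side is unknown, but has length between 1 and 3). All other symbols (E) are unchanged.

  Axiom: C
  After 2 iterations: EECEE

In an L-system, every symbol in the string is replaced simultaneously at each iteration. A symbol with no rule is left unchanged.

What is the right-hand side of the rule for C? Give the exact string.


Answer: ECE

Derivation:
Trying C → ECE:
  Step 0: C
  Step 1: ECE
  Step 2: EECEE
Matches the given result.


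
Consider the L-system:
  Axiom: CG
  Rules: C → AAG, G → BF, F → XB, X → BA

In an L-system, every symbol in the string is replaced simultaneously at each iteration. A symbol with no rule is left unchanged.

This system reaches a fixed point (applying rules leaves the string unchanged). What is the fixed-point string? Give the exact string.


Step 0: CG
Step 1: AAGBF
Step 2: AABFBXB
Step 3: AABXBBBAB
Step 4: AABBABBBAB
Step 5: AABBABBBAB  (unchanged — fixed point at step 4)

Answer: AABBABBBAB


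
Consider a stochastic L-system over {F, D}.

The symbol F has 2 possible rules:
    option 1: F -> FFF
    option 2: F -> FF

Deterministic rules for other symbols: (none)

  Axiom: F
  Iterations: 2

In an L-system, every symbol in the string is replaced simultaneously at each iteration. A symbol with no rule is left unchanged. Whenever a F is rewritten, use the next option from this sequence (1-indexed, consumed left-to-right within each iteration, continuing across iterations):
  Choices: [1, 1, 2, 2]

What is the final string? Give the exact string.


Step 0: F
Step 1: FFF  (used choices [1])
Step 2: FFFFFFF  (used choices [1, 2, 2])

Answer: FFFFFFF


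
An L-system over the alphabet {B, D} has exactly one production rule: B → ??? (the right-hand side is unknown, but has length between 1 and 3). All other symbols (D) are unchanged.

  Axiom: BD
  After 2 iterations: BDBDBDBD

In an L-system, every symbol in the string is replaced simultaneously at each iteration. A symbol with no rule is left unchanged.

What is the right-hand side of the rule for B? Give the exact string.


Trying B → BDB:
  Step 0: BD
  Step 1: BDBD
  Step 2: BDBDBDBD
Matches the given result.

Answer: BDB


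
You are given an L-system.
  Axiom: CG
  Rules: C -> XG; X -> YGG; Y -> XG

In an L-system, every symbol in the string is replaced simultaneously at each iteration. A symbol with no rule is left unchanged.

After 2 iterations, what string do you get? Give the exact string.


Answer: YGGGG

Derivation:
Step 0: CG
Step 1: XGG
Step 2: YGGGG


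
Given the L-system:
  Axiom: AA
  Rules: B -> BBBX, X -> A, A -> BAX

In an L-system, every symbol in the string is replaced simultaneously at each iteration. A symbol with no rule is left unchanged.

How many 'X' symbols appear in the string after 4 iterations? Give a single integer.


Answer: 36

Derivation:
Step 0: AA  (0 'X')
Step 1: BAXBAX  (2 'X')
Step 2: BBBXBAXABBBXBAXA  (4 'X')
Step 3: BBBXBBBXBBBXABBBXBAXABAXBBBXBBBXBBBXABBBXBAXABAX  (12 'X')
Step 4: BBBXBBBXBBBXABBBXBBBXBBBXABBBXBBBXBBBXABAXBBBXBBBXBBBXABBBXBAXABAXBBBXBAXABBBXBBBXBBBXABBBXBBBXBBBXABBBXBBBXBBBXABAXBBBXBBBXBBBXABBBXBAXABAXBBBXBAXA  (36 'X')


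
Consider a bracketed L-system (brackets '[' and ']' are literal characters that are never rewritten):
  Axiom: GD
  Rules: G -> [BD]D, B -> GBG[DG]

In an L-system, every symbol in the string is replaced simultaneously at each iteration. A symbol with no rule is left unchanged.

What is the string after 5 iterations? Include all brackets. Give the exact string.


Step 0: GD
Step 1: [BD]DD
Step 2: [GBG[DG]D]DD
Step 3: [[BD]DGBG[DG][BD]D[D[BD]D]D]DD
Step 4: [[GBG[DG]D]D[BD]DGBG[DG][BD]D[D[BD]D][GBG[DG]D]D[D[GBG[DG]D]D]D]DD
Step 5: [[[BD]DGBG[DG][BD]D[D[BD]D]D]D[GBG[DG]D]D[BD]DGBG[DG][BD]D[D[BD]D][GBG[DG]D]D[D[GBG[DG]D]D][[BD]DGBG[DG][BD]D[D[BD]D]D]D[D[[BD]DGBG[DG][BD]D[D[BD]D]D]D]D]DD

Answer: [[[BD]DGBG[DG][BD]D[D[BD]D]D]D[GBG[DG]D]D[BD]DGBG[DG][BD]D[D[BD]D][GBG[DG]D]D[D[GBG[DG]D]D][[BD]DGBG[DG][BD]D[D[BD]D]D]D[D[[BD]DGBG[DG][BD]D[D[BD]D]D]D]D]DD


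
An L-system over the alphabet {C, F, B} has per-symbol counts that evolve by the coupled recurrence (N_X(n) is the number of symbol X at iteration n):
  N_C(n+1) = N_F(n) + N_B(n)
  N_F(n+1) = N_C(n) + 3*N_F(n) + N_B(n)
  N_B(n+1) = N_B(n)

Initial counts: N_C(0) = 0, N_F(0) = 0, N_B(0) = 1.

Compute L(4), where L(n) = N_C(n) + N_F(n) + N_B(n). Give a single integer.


Answer: 81

Derivation:
Step 0: N_C=0, N_F=0, N_B=1, L=1
Step 1: N_C=1, N_F=1, N_B=1, L=3
Step 2: N_C=2, N_F=5, N_B=1, L=8
Step 3: N_C=6, N_F=18, N_B=1, L=25
Step 4: N_C=19, N_F=61, N_B=1, L=81


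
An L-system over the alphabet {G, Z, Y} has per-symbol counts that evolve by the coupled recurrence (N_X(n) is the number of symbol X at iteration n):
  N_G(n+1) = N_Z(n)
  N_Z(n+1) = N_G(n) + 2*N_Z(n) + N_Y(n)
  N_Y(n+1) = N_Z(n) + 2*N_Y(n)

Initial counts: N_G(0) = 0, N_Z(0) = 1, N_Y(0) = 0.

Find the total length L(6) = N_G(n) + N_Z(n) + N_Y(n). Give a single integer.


Step 0: N_G=0, N_Z=1, N_Y=0, L=1
Step 1: N_G=1, N_Z=2, N_Y=1, L=4
Step 2: N_G=2, N_Z=6, N_Y=4, L=12
Step 3: N_G=6, N_Z=18, N_Y=14, L=38
Step 4: N_G=18, N_Z=56, N_Y=46, L=120
Step 5: N_G=56, N_Z=176, N_Y=148, L=380
Step 6: N_G=176, N_Z=556, N_Y=472, L=1204

Answer: 1204


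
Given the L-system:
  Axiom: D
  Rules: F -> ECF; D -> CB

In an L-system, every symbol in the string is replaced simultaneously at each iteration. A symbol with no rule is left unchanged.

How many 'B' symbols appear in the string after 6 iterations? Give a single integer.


Step 0: D  (0 'B')
Step 1: CB  (1 'B')
Step 2: CB  (1 'B')
Step 3: CB  (1 'B')
Step 4: CB  (1 'B')
Step 5: CB  (1 'B')
Step 6: CB  (1 'B')

Answer: 1


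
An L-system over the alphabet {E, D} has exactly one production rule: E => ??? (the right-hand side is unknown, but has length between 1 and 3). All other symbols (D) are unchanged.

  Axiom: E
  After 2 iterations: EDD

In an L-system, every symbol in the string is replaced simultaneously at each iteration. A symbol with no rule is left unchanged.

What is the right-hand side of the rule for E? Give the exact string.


Answer: ED

Derivation:
Trying E => ED:
  Step 0: E
  Step 1: ED
  Step 2: EDD
Matches the given result.


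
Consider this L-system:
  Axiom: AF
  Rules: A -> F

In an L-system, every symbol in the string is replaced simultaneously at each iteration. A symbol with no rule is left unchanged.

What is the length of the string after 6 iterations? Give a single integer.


Answer: 2

Derivation:
Step 0: length = 2
Step 1: length = 2
Step 2: length = 2
Step 3: length = 2
Step 4: length = 2
Step 5: length = 2
Step 6: length = 2


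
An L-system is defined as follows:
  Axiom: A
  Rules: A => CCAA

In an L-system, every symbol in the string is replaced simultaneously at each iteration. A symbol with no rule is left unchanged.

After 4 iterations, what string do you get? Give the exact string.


Answer: CCCCCCCCAACCAACCCCAACCAACCCCCCAACCAACCCCAACCAA

Derivation:
Step 0: A
Step 1: CCAA
Step 2: CCCCAACCAA
Step 3: CCCCCCAACCAACCCCAACCAA
Step 4: CCCCCCCCAACCAACCCCAACCAACCCCCCAACCAACCCCAACCAA


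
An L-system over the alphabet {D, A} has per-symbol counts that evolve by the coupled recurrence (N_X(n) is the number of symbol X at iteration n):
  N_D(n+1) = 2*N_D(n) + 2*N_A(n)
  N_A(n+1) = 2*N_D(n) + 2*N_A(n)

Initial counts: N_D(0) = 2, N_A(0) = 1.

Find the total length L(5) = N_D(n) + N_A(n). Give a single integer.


Step 0: N_D=2, N_A=1, L=3
Step 1: N_D=6, N_A=6, L=12
Step 2: N_D=24, N_A=24, L=48
Step 3: N_D=96, N_A=96, L=192
Step 4: N_D=384, N_A=384, L=768
Step 5: N_D=1536, N_A=1536, L=3072

Answer: 3072


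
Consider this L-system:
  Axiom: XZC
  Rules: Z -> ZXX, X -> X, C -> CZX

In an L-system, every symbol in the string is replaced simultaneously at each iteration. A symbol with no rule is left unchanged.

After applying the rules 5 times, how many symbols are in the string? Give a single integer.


Answer: 43

Derivation:
Step 0: length = 3
Step 1: length = 7
Step 2: length = 13
Step 3: length = 21
Step 4: length = 31
Step 5: length = 43


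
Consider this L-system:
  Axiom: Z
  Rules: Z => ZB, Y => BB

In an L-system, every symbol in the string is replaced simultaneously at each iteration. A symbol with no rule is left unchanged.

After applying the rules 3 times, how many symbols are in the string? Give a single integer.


Step 0: length = 1
Step 1: length = 2
Step 2: length = 3
Step 3: length = 4

Answer: 4


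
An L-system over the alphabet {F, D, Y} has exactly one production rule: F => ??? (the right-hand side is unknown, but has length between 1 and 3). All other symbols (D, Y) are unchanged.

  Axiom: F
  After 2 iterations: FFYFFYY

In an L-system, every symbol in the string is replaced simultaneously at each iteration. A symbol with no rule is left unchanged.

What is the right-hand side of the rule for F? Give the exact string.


Answer: FFY

Derivation:
Trying F => FFY:
  Step 0: F
  Step 1: FFY
  Step 2: FFYFFYY
Matches the given result.


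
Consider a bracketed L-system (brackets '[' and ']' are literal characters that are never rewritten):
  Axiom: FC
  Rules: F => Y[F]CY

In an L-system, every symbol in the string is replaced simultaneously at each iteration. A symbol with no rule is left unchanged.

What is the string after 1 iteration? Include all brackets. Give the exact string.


Step 0: FC
Step 1: Y[F]CYC

Answer: Y[F]CYC


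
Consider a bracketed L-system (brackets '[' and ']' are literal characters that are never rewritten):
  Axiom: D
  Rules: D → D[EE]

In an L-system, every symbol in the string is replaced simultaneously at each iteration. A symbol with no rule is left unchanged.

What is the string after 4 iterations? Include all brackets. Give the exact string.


Step 0: D
Step 1: D[EE]
Step 2: D[EE][EE]
Step 3: D[EE][EE][EE]
Step 4: D[EE][EE][EE][EE]

Answer: D[EE][EE][EE][EE]


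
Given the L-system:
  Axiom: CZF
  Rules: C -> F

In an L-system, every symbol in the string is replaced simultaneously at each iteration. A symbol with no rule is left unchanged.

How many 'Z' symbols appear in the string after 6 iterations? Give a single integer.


Answer: 1

Derivation:
Step 0: CZF  (1 'Z')
Step 1: FZF  (1 'Z')
Step 2: FZF  (1 'Z')
Step 3: FZF  (1 'Z')
Step 4: FZF  (1 'Z')
Step 5: FZF  (1 'Z')
Step 6: FZF  (1 'Z')


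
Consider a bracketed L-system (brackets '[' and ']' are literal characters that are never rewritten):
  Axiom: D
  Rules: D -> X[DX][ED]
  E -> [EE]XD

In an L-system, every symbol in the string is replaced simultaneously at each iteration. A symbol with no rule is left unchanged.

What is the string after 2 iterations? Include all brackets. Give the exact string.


Answer: X[X[DX][ED]X][[EE]XDX[DX][ED]]

Derivation:
Step 0: D
Step 1: X[DX][ED]
Step 2: X[X[DX][ED]X][[EE]XDX[DX][ED]]


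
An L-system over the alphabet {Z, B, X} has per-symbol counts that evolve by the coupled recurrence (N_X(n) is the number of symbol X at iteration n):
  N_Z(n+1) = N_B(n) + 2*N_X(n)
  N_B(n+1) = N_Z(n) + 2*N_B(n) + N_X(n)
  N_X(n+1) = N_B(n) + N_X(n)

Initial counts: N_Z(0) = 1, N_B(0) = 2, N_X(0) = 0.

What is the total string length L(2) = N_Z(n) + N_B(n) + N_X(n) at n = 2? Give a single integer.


Answer: 30

Derivation:
Step 0: N_Z=1, N_B=2, N_X=0, L=3
Step 1: N_Z=2, N_B=5, N_X=2, L=9
Step 2: N_Z=9, N_B=14, N_X=7, L=30


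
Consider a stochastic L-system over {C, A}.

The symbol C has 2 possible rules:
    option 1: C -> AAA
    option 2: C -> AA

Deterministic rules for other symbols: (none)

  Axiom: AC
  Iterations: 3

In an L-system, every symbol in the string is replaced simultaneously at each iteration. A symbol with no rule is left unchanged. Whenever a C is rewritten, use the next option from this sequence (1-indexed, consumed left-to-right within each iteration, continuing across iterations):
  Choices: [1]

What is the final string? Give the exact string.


Answer: AAAA

Derivation:
Step 0: AC
Step 1: AAAA  (used choices [1])
Step 2: AAAA  (used choices [])
Step 3: AAAA  (used choices [])


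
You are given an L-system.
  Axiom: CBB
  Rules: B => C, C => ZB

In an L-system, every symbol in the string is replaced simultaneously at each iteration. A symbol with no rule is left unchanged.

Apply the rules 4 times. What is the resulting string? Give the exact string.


Answer: ZZCZZBZZB

Derivation:
Step 0: CBB
Step 1: ZBCC
Step 2: ZCZBZB
Step 3: ZZBZCZC
Step 4: ZZCZZBZZB


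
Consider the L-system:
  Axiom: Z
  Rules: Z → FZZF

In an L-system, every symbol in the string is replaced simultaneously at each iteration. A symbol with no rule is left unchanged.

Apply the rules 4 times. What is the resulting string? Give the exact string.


Answer: FFFFZZFFZZFFFFZZFFZZFFFFFFZZFFZZFFFFZZFFZZFFFF

Derivation:
Step 0: Z
Step 1: FZZF
Step 2: FFZZFFZZFF
Step 3: FFFZZFFZZFFFFZZFFZZFFF
Step 4: FFFFZZFFZZFFFFZZFFZZFFFFFFZZFFZZFFFFZZFFZZFFFF


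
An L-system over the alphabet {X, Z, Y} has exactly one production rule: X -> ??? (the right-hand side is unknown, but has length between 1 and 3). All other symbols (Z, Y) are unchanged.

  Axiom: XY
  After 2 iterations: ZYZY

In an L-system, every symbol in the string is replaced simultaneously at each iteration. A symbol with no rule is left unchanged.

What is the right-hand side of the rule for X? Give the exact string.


Trying X -> ZYZ:
  Step 0: XY
  Step 1: ZYZY
  Step 2: ZYZY
Matches the given result.

Answer: ZYZ


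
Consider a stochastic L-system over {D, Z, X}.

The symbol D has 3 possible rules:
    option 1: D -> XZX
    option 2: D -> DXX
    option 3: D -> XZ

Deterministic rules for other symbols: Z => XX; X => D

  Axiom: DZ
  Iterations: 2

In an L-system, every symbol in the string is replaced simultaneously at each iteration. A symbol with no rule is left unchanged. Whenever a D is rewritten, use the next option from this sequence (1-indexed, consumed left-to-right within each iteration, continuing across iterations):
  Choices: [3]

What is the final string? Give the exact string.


Answer: DXXDD

Derivation:
Step 0: DZ
Step 1: XZXX  (used choices [3])
Step 2: DXXDD  (used choices [])


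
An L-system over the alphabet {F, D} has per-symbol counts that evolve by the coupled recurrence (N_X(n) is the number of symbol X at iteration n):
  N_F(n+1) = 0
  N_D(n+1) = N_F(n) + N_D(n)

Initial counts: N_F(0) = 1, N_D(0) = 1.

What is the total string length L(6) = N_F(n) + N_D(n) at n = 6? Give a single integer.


Step 0: N_F=1, N_D=1, L=2
Step 1: N_F=0, N_D=2, L=2
Step 2: N_F=0, N_D=2, L=2
Step 3: N_F=0, N_D=2, L=2
Step 4: N_F=0, N_D=2, L=2
Step 5: N_F=0, N_D=2, L=2
Step 6: N_F=0, N_D=2, L=2

Answer: 2


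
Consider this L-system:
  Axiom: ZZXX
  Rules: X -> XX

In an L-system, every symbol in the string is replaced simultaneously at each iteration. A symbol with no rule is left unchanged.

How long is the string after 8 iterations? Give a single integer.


Answer: 514

Derivation:
Step 0: length = 4
Step 1: length = 6
Step 2: length = 10
Step 3: length = 18
Step 4: length = 34
Step 5: length = 66
Step 6: length = 130
Step 7: length = 258
Step 8: length = 514


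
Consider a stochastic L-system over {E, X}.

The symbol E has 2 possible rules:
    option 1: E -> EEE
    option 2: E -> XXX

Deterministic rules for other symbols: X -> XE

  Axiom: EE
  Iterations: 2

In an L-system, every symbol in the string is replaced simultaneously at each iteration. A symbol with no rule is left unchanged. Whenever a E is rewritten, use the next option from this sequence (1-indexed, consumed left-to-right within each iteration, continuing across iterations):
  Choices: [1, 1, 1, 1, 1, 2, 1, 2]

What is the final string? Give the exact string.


Step 0: EE
Step 1: EEEEEE  (used choices [1, 1])
Step 2: EEEEEEEEEXXXEEEXXX  (used choices [1, 1, 1, 2, 1, 2])

Answer: EEEEEEEEEXXXEEEXXX


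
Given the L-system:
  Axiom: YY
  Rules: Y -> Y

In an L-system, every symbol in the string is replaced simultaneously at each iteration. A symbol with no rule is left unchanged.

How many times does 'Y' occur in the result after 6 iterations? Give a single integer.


Step 0: YY  (2 'Y')
Step 1: YY  (2 'Y')
Step 2: YY  (2 'Y')
Step 3: YY  (2 'Y')
Step 4: YY  (2 'Y')
Step 5: YY  (2 'Y')
Step 6: YY  (2 'Y')

Answer: 2


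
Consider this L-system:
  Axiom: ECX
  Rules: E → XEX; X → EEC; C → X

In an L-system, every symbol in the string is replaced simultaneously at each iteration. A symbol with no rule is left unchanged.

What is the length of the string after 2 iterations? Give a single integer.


Answer: 19

Derivation:
Step 0: length = 3
Step 1: length = 7
Step 2: length = 19


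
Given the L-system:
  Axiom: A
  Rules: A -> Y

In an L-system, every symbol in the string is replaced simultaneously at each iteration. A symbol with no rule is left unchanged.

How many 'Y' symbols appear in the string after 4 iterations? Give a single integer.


Step 0: A  (0 'Y')
Step 1: Y  (1 'Y')
Step 2: Y  (1 'Y')
Step 3: Y  (1 'Y')
Step 4: Y  (1 'Y')

Answer: 1


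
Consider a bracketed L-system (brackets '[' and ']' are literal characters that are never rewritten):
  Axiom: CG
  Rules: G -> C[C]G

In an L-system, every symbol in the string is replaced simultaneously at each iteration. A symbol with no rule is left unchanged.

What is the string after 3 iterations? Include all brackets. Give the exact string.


Answer: CC[C]C[C]C[C]G

Derivation:
Step 0: CG
Step 1: CC[C]G
Step 2: CC[C]C[C]G
Step 3: CC[C]C[C]C[C]G


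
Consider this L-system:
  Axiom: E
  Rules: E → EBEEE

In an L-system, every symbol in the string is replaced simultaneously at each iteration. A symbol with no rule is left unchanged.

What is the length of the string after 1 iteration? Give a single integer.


Step 0: length = 1
Step 1: length = 5

Answer: 5


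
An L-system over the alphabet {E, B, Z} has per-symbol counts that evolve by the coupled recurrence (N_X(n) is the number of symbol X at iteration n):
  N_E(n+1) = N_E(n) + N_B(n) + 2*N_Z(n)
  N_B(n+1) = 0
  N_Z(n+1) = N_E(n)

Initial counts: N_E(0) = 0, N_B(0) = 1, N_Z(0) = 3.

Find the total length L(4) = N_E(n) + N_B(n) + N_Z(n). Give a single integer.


Answer: 56

Derivation:
Step 0: N_E=0, N_B=1, N_Z=3, L=4
Step 1: N_E=7, N_B=0, N_Z=0, L=7
Step 2: N_E=7, N_B=0, N_Z=7, L=14
Step 3: N_E=21, N_B=0, N_Z=7, L=28
Step 4: N_E=35, N_B=0, N_Z=21, L=56


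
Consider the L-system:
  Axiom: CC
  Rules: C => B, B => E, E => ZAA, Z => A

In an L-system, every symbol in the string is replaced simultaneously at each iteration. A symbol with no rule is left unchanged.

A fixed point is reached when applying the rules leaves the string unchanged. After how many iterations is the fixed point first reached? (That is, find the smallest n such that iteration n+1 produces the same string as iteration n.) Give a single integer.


Step 0: CC
Step 1: BB
Step 2: EE
Step 3: ZAAZAA
Step 4: AAAAAA
Step 5: AAAAAA  (unchanged — fixed point at step 4)

Answer: 4


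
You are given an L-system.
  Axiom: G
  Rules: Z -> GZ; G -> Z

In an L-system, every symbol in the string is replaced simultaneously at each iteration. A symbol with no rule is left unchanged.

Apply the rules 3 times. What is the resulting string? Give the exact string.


Step 0: G
Step 1: Z
Step 2: GZ
Step 3: ZGZ

Answer: ZGZ


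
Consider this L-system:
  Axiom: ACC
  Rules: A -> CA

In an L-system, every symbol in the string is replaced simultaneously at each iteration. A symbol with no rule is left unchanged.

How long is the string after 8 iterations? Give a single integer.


Step 0: length = 3
Step 1: length = 4
Step 2: length = 5
Step 3: length = 6
Step 4: length = 7
Step 5: length = 8
Step 6: length = 9
Step 7: length = 10
Step 8: length = 11

Answer: 11


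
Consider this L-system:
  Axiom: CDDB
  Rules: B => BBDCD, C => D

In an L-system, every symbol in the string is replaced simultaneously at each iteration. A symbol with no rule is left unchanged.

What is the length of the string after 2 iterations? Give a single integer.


Answer: 16

Derivation:
Step 0: length = 4
Step 1: length = 8
Step 2: length = 16


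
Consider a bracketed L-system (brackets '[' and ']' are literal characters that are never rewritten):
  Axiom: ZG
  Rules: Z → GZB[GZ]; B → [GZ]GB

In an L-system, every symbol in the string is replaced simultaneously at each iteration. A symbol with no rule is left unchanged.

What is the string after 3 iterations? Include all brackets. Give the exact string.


Step 0: ZG
Step 1: GZB[GZ]G
Step 2: GGZB[GZ][GZ]GB[GGZB[GZ]]G
Step 3: GGGZB[GZ][GZ]GB[GGZB[GZ]][GGZB[GZ]]G[GZ]GB[GGGZB[GZ][GZ]GB[GGZB[GZ]]]G

Answer: GGGZB[GZ][GZ]GB[GGZB[GZ]][GGZB[GZ]]G[GZ]GB[GGGZB[GZ][GZ]GB[GGZB[GZ]]]G


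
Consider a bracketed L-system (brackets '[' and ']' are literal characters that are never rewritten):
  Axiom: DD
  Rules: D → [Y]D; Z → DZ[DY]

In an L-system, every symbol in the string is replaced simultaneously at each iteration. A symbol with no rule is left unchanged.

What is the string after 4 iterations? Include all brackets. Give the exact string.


Step 0: DD
Step 1: [Y]D[Y]D
Step 2: [Y][Y]D[Y][Y]D
Step 3: [Y][Y][Y]D[Y][Y][Y]D
Step 4: [Y][Y][Y][Y]D[Y][Y][Y][Y]D

Answer: [Y][Y][Y][Y]D[Y][Y][Y][Y]D


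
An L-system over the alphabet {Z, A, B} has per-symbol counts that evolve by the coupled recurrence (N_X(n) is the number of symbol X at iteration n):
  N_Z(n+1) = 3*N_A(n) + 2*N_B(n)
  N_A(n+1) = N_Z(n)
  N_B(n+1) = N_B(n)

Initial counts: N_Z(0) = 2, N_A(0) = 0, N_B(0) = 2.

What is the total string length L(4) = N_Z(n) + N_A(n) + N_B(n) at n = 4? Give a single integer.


Answer: 52

Derivation:
Step 0: N_Z=2, N_A=0, N_B=2, L=4
Step 1: N_Z=4, N_A=2, N_B=2, L=8
Step 2: N_Z=10, N_A=4, N_B=2, L=16
Step 3: N_Z=16, N_A=10, N_B=2, L=28
Step 4: N_Z=34, N_A=16, N_B=2, L=52


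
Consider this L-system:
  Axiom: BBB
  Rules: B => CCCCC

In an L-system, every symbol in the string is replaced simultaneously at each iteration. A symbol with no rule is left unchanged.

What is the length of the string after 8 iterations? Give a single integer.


Answer: 15

Derivation:
Step 0: length = 3
Step 1: length = 15
Step 2: length = 15
Step 3: length = 15
Step 4: length = 15
Step 5: length = 15
Step 6: length = 15
Step 7: length = 15
Step 8: length = 15


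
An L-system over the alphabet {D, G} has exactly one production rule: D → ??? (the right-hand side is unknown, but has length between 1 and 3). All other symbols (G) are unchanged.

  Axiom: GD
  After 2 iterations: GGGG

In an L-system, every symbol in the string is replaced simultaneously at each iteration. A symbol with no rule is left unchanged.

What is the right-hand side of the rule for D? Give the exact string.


Answer: GGG

Derivation:
Trying D → GGG:
  Step 0: GD
  Step 1: GGGG
  Step 2: GGGG
Matches the given result.


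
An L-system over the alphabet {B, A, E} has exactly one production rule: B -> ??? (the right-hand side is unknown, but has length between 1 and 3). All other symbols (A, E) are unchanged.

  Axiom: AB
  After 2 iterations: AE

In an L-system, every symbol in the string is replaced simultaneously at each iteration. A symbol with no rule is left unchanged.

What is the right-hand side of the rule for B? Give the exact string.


Trying B -> E:
  Step 0: AB
  Step 1: AE
  Step 2: AE
Matches the given result.

Answer: E


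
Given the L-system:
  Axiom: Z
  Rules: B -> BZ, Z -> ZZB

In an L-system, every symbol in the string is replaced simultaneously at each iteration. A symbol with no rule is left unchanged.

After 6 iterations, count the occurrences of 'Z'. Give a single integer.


Answer: 233

Derivation:
Step 0: Z  (1 'Z')
Step 1: ZZB  (2 'Z')
Step 2: ZZBZZBBZ  (5 'Z')
Step 3: ZZBZZBBZZZBZZBBZBZZZB  (13 'Z')
Step 4: ZZBZZBBZZZBZZBBZBZZZBZZBZZBBZZZBZZBBZBZZZBBZZZBZZBZZBBZ  (34 'Z')
Step 5: ZZBZZBBZZZBZZBBZBZZZBZZBZZBBZZZBZZBBZBZZZBBZZZBZZBZZBBZZZBZZBBZZZBZZBBZBZZZBZZBZZBBZZZBZZBBZBZZZBBZZZBZZBZZBBZBZZZBZZBZZBBZZZBZZBBZZZBZZBBZBZZZB  (89 'Z')
Step 6: ZZBZZBBZZZBZZBBZBZZZBZZBZZBBZZZBZZBBZBZZZBBZZZBZZBZZBBZZZBZZBBZZZBZZBBZBZZZBZZBZZBBZZZBZZBBZBZZZBBZZZBZZBZZBBZBZZZBZZBZZBBZZZBZZBBZZZBZZBBZBZZZBZZBZZBBZZZBZZBBZBZZZBZZBZZBBZZZBZZBBZBZZZBBZZZBZZBZZBBZZZBZZBBZZZBZZBBZBZZZBZZBZZBBZZZBZZBBZBZZZBBZZZBZZBZZBBZBZZZBZZBZZBBZZZBZZBBZZZBZZBBZBZZZBBZZZBZZBZZBBZZZBZZBBZZZBZZBBZBZZZBZZBZZBBZZZBZZBBZBZZZBZZBZZBBZZZBZZBBZBZZZBBZZZBZZBZZBBZ  (233 'Z')


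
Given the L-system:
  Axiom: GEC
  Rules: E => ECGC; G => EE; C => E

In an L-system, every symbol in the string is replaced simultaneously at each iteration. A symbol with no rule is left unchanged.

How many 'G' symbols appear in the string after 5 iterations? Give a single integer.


Step 0: GEC  (1 'G')
Step 1: EEECGCE  (1 'G')
Step 2: ECGCECGCECGCEEEEECGC  (4 'G')
Step 3: ECGCEEEEECGCEEEEECGCEEEEECGCECGCECGCECGCECGCEEEE  (8 'G')
Step 4: ECGCEEEEECGCECGCECGCECGCECGCEEEEECGCECGCECGCECGCECGCEEEEECGCECGCECGCECGCECGCEEEEECGCEEEEECGCEEEEECGCEEEEECGCEEEEECGCECGCECGCECGC  (24 'G')
Step 5: ECGCEEEEECGCECGCECGCECGCECGCEEEEECGCEEEEECGCEEEEECGCEEEEECGCEEEEECGCECGCECGCECGCECGCEEEEECGCEEEEECGCEEEEECGCEEEEECGCEEEEECGCECGCECGCECGCECGCEEEEECGCEEEEECGCEEEEECGCEEEEECGCEEEEECGCECGCECGCECGCECGCEEEEECGCECGCECGCECGCECGCEEEEECGCECGCECGCECGCECGCEEEEECGCECGCECGCECGCECGCEEEEECGCECGCECGCECGCECGCEEEEECGCEEEEECGCEEEEECGCEEEE  (56 'G')

Answer: 56


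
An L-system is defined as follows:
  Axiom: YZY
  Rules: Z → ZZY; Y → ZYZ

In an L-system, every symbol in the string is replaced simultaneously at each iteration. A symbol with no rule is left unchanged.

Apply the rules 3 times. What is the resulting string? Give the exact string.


Step 0: YZY
Step 1: ZYZZZYZYZ
Step 2: ZZYZYZZZYZZYZZYZYZZZYZYZZZY
Step 3: ZZYZZYZYZZZYZYZZZYZZYZZYZYZZZYZZYZYZZZYZZYZYZZZYZYZZZYZZYZZYZYZZZYZYZZZYZZYZZYZYZ

Answer: ZZYZZYZYZZZYZYZZZYZZYZZYZYZZZYZZYZYZZZYZZYZYZZZYZYZZZYZZYZZYZYZZZYZYZZZYZZYZZYZYZ


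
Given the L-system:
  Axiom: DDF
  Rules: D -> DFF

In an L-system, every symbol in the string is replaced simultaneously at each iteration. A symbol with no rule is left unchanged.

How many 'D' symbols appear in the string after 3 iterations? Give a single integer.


Step 0: DDF  (2 'D')
Step 1: DFFDFFF  (2 'D')
Step 2: DFFFFDFFFFF  (2 'D')
Step 3: DFFFFFFDFFFFFFF  (2 'D')

Answer: 2


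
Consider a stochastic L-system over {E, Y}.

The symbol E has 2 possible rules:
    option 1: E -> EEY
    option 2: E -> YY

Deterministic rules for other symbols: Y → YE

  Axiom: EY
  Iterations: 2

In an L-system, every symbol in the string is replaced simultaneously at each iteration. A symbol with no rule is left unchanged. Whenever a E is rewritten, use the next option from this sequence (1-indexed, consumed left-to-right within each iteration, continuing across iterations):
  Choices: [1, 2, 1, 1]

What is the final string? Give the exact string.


Step 0: EY
Step 1: EEYYE  (used choices [1])
Step 2: YYEEYYEYEEEY  (used choices [2, 1, 1])

Answer: YYEEYYEYEEEY


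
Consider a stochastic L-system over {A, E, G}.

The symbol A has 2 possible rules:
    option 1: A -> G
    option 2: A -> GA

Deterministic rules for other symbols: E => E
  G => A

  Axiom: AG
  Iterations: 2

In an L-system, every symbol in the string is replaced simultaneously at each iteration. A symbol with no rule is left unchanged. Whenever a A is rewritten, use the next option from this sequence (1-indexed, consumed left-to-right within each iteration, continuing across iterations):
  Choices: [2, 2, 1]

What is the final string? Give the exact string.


Step 0: AG
Step 1: GAA  (used choices [2])
Step 2: AGAG  (used choices [2, 1])

Answer: AGAG


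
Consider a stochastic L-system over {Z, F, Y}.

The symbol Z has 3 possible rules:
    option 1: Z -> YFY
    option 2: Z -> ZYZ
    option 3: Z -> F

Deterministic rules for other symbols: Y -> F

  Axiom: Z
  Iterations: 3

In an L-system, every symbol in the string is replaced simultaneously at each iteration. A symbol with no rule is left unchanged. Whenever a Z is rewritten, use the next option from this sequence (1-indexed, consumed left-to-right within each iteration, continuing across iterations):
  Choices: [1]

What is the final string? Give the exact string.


Step 0: Z
Step 1: YFY  (used choices [1])
Step 2: FFF  (used choices [])
Step 3: FFF  (used choices [])

Answer: FFF


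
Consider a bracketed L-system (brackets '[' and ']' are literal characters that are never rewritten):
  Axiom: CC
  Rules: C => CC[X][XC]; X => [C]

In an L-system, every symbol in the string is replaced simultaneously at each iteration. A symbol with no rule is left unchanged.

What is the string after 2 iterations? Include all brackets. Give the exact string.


Step 0: CC
Step 1: CC[X][XC]CC[X][XC]
Step 2: CC[X][XC]CC[X][XC][[C]][[C]CC[X][XC]]CC[X][XC]CC[X][XC][[C]][[C]CC[X][XC]]

Answer: CC[X][XC]CC[X][XC][[C]][[C]CC[X][XC]]CC[X][XC]CC[X][XC][[C]][[C]CC[X][XC]]


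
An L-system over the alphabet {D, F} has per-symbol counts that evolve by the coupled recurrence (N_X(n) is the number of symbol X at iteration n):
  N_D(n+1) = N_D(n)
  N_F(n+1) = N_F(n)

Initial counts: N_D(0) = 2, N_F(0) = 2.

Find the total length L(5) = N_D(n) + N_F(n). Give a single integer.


Answer: 4

Derivation:
Step 0: N_D=2, N_F=2, L=4
Step 1: N_D=2, N_F=2, L=4
Step 2: N_D=2, N_F=2, L=4
Step 3: N_D=2, N_F=2, L=4
Step 4: N_D=2, N_F=2, L=4
Step 5: N_D=2, N_F=2, L=4


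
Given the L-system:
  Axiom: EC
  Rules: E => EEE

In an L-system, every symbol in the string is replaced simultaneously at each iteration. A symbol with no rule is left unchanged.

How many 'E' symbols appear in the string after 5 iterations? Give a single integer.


Answer: 243

Derivation:
Step 0: EC  (1 'E')
Step 1: EEEC  (3 'E')
Step 2: EEEEEEEEEC  (9 'E')
Step 3: EEEEEEEEEEEEEEEEEEEEEEEEEEEC  (27 'E')
Step 4: EEEEEEEEEEEEEEEEEEEEEEEEEEEEEEEEEEEEEEEEEEEEEEEEEEEEEEEEEEEEEEEEEEEEEEEEEEEEEEEEEC  (81 'E')
Step 5: EEEEEEEEEEEEEEEEEEEEEEEEEEEEEEEEEEEEEEEEEEEEEEEEEEEEEEEEEEEEEEEEEEEEEEEEEEEEEEEEEEEEEEEEEEEEEEEEEEEEEEEEEEEEEEEEEEEEEEEEEEEEEEEEEEEEEEEEEEEEEEEEEEEEEEEEEEEEEEEEEEEEEEEEEEEEEEEEEEEEEEEEEEEEEEEEEEEEEEEEEEEEEEEEEEEEEEEEEEEEEEEEEEEEEEEEEEEEEEEEEEEC  (243 'E')


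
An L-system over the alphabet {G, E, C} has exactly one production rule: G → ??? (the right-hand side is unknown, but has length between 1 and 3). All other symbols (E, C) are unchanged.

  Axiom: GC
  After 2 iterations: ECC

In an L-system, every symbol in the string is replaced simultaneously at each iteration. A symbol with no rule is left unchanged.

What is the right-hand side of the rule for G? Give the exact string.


Answer: EC

Derivation:
Trying G → EC:
  Step 0: GC
  Step 1: ECC
  Step 2: ECC
Matches the given result.


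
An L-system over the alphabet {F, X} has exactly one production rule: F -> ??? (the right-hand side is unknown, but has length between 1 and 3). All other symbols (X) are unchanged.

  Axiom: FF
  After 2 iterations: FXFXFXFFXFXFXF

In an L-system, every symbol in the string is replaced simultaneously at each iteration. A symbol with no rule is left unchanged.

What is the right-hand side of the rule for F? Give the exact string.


Trying F -> FXF:
  Step 0: FF
  Step 1: FXFFXF
  Step 2: FXFXFXFFXFXFXF
Matches the given result.

Answer: FXF


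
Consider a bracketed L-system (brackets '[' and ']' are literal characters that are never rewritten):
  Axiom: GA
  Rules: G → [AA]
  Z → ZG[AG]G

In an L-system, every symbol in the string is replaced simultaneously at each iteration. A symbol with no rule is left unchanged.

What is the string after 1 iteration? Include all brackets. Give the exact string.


Step 0: GA
Step 1: [AA]A

Answer: [AA]A


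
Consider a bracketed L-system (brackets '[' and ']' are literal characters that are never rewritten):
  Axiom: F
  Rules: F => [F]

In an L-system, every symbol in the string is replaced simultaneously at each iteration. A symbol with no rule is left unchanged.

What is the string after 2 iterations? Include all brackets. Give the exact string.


Answer: [[F]]

Derivation:
Step 0: F
Step 1: [F]
Step 2: [[F]]


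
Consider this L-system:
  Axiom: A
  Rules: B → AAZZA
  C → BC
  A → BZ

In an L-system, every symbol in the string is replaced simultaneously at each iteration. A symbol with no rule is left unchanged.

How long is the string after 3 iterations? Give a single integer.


Step 0: length = 1
Step 1: length = 2
Step 2: length = 6
Step 3: length = 9

Answer: 9


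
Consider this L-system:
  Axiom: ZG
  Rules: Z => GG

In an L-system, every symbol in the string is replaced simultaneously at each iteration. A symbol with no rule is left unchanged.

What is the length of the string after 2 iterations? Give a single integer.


Answer: 3

Derivation:
Step 0: length = 2
Step 1: length = 3
Step 2: length = 3


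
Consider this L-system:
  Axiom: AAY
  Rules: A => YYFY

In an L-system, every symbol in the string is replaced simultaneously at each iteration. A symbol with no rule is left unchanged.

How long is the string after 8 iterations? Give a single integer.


Answer: 9

Derivation:
Step 0: length = 3
Step 1: length = 9
Step 2: length = 9
Step 3: length = 9
Step 4: length = 9
Step 5: length = 9
Step 6: length = 9
Step 7: length = 9
Step 8: length = 9


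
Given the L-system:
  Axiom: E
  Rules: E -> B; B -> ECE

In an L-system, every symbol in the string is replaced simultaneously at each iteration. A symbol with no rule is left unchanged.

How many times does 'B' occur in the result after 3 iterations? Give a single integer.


Answer: 2

Derivation:
Step 0: E  (0 'B')
Step 1: B  (1 'B')
Step 2: ECE  (0 'B')
Step 3: BCB  (2 'B')


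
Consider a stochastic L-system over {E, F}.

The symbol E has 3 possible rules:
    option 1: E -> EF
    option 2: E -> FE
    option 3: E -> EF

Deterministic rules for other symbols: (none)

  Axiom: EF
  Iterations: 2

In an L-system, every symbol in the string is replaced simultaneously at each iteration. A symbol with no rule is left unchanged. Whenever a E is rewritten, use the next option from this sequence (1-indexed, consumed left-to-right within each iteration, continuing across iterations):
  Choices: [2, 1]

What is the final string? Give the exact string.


Step 0: EF
Step 1: FEF  (used choices [2])
Step 2: FEFF  (used choices [1])

Answer: FEFF


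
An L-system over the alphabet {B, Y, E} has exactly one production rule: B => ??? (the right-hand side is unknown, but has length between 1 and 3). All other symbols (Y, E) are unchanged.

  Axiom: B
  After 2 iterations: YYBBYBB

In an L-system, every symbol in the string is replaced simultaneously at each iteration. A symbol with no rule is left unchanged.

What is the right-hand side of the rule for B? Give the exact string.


Answer: YBB

Derivation:
Trying B => YBB:
  Step 0: B
  Step 1: YBB
  Step 2: YYBBYBB
Matches the given result.


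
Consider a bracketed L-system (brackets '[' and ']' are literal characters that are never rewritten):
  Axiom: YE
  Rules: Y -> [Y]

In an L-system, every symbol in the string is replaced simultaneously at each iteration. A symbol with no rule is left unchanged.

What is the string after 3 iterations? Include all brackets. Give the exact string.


Answer: [[[Y]]]E

Derivation:
Step 0: YE
Step 1: [Y]E
Step 2: [[Y]]E
Step 3: [[[Y]]]E


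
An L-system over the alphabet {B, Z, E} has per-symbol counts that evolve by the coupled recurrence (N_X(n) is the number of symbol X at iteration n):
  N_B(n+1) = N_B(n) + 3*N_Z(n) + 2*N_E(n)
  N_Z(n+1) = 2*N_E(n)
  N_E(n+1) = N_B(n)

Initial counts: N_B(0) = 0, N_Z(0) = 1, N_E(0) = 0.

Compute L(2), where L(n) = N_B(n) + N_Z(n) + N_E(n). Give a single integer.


Answer: 6

Derivation:
Step 0: N_B=0, N_Z=1, N_E=0, L=1
Step 1: N_B=3, N_Z=0, N_E=0, L=3
Step 2: N_B=3, N_Z=0, N_E=3, L=6


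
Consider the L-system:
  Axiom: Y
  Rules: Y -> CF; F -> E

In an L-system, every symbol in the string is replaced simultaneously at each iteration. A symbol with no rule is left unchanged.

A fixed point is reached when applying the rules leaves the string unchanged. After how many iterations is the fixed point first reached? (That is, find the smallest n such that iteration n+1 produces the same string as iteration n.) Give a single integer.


Answer: 2

Derivation:
Step 0: Y
Step 1: CF
Step 2: CE
Step 3: CE  (unchanged — fixed point at step 2)


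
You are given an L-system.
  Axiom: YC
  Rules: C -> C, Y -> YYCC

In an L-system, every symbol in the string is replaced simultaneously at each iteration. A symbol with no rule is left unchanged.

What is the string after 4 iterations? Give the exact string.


Step 0: YC
Step 1: YYCCC
Step 2: YYCCYYCCCCC
Step 3: YYCCYYCCCCYYCCYYCCCCCCC
Step 4: YYCCYYCCCCYYCCYYCCCCCCYYCCYYCCCCYYCCYYCCCCCCCCC

Answer: YYCCYYCCCCYYCCYYCCCCCCYYCCYYCCCCYYCCYYCCCCCCCCC


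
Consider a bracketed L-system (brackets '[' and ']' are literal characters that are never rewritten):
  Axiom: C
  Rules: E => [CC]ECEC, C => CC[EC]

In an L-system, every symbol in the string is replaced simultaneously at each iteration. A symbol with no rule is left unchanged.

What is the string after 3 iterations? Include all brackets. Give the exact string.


Step 0: C
Step 1: CC[EC]
Step 2: CC[EC]CC[EC][[CC]ECECCC[EC]]
Step 3: CC[EC]CC[EC][[CC]ECECCC[EC]]CC[EC]CC[EC][[CC]ECECCC[EC]][[CC[EC]CC[EC]][CC]ECECCC[EC][CC]ECECCC[EC]CC[EC]CC[EC][[CC]ECECCC[EC]]]

Answer: CC[EC]CC[EC][[CC]ECECCC[EC]]CC[EC]CC[EC][[CC]ECECCC[EC]][[CC[EC]CC[EC]][CC]ECECCC[EC][CC]ECECCC[EC]CC[EC]CC[EC][[CC]ECECCC[EC]]]


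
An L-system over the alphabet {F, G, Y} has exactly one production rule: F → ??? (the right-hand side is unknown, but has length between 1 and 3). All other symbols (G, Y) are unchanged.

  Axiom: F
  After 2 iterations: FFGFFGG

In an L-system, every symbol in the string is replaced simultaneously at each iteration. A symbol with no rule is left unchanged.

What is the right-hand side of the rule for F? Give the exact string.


Answer: FFG

Derivation:
Trying F → FFG:
  Step 0: F
  Step 1: FFG
  Step 2: FFGFFGG
Matches the given result.


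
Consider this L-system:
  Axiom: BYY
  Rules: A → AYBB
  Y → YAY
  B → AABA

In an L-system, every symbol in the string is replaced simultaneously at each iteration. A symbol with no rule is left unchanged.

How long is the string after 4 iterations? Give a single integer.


Answer: 486

Derivation:
Step 0: length = 3
Step 1: length = 10
Step 2: length = 36
Step 3: length = 131
Step 4: length = 486


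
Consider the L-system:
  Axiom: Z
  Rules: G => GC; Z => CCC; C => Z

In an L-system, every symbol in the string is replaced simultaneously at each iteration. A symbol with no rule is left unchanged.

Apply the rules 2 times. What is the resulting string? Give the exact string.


Step 0: Z
Step 1: CCC
Step 2: ZZZ

Answer: ZZZ
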